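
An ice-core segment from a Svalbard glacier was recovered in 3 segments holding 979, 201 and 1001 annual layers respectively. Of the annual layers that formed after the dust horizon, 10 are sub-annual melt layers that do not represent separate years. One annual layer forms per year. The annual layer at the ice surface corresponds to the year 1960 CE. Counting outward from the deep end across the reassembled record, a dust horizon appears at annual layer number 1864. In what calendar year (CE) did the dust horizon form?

Total annual layers = 979 + 201 + 1001 = 2181.
Between annual layer 1864 and the ice surface there are 2181 − 1864 = 317 annual layers.
Excluding 10 false annual layers: 317 − 10 = 307.
The annual layer at the ice surface is 1960 CE, so the dust horizon dates to 1960 − 307 = 1653 CE.

1653 CE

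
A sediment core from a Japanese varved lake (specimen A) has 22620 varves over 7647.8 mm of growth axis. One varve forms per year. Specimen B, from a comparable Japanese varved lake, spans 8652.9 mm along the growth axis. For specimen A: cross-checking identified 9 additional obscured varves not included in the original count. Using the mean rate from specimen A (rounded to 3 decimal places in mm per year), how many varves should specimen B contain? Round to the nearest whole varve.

Specimen A: after corrections the count is 22620 + 9 = 22629 varves.
A: Extension rate ≈ 7647.8 / 22629 = 0.338 mm/year.
For B, 8652.9 / 0.338 = 25600.30 years ≈ 25600 varves.

25600 varves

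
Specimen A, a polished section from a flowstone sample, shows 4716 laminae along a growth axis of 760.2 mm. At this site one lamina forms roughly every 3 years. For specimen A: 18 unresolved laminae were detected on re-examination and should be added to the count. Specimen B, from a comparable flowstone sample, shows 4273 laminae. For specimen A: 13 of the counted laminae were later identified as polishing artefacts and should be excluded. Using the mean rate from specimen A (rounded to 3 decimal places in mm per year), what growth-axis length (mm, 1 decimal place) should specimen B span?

Specimen A: true lamina count = 4716 − 13 + 18 = 4721.
Specimen A: at 3 years per lamina, 4721 × 3 = 14163 years.
A: 760.2 mm over 14163 years gives 760.2 / 14163 ≈ 0.054 mm/yr.
Specimen B: at 3 years per lamina, 4273 × 3 = 12819 years. For B, 0.054 mm/year × 12819 years = 692.2 mm.

692.2 mm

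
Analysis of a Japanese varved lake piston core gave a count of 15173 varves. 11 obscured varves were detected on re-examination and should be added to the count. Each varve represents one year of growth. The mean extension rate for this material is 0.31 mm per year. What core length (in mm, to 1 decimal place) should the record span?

4707.0 mm

True varve count = 15173 + 11 = 15184.
15184 years at 0.31 mm/year gives 0.31 × 15184 = 4707.0 mm.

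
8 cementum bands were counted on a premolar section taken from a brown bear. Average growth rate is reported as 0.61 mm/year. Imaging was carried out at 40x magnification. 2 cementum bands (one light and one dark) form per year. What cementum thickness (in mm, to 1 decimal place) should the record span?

8 cementum bands at 2 per year is 8 / 2 = 4 years.
Predicted length = 0.61 mm/year × 4 years = 2.4 mm.

2.4 mm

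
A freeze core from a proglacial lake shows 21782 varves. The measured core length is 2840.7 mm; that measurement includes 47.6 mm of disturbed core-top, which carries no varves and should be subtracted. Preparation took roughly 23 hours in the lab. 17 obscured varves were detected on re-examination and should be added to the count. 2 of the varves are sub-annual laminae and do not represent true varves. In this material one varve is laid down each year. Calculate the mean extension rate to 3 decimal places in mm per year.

0.128 mm per year

True varve count = 21782 − 2 + 17 = 21797.
Net length = 2840.7 − 47.6 = 2793.1 mm.
2793.1 mm over 21797 years gives 2793.1 / 21797 ≈ 0.128 mm per year.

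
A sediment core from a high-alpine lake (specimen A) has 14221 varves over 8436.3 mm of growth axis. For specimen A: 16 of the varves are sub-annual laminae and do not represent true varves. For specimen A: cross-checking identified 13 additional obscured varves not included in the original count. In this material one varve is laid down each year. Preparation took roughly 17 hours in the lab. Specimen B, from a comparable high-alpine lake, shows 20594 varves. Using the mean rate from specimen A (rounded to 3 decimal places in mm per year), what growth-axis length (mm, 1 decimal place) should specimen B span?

12212.2 mm

Specimen A: after corrections the count is 14221 − 16 + 13 = 14218 varves.
A: Mean rate = 8436.3 mm / 14218 years ≈ 0.593 mm/year.
Length of B = 0.593 × 20594 = 12212.2 mm.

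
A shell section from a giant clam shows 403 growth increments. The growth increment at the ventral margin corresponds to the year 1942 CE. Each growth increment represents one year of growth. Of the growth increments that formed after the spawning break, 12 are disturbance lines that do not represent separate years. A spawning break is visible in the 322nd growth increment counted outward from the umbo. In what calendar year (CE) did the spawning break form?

1873 CE

Between growth increment 322 and the ventral margin there are 403 − 322 = 81 growth increments.
81 − 12 false = 69 true growth increments after the spawning break.
Counting back 69 years from 1942 CE places the spawning break in 1942 − 69 = 1873 CE.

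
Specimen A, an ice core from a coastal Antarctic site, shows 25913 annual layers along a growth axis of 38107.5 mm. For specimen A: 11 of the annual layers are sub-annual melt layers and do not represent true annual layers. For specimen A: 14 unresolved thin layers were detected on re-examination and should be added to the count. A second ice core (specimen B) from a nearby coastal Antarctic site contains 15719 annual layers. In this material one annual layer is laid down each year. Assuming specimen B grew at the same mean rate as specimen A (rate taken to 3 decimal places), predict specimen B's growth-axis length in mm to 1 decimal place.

Specimen A: adjusted count: 25913 − 11 + 14 = 25916 annual layers.
A: 38107.5 mm over 25916 years gives 38107.5 / 25916 ≈ 1.470 mm/year.
For B, 1.470 mm/year × 15719 years = 23106.9 mm.

23106.9 mm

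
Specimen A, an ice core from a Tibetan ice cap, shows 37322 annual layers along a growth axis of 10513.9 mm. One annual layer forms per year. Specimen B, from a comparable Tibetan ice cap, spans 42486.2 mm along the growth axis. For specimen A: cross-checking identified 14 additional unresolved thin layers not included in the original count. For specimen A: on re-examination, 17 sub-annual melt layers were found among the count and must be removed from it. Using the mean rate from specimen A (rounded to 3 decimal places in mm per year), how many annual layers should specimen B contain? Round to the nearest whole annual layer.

Specimen A: after corrections the count is 37322 − 17 + 14 = 37319 annual layers.
A: Extension rate ≈ 10513.9 / 37319 = 0.282 mm per year.
Specimen B: 42486.2 mm / 0.282 mm per year = 150660.28 years ≈ 150660 annual layers.

150660 annual layers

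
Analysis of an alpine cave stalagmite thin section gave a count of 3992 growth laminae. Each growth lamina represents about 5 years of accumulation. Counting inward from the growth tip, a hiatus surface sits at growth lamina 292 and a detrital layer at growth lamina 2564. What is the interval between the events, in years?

11360 yr

Separation: 2564 − 292 = 2272 growth laminae.
At 5 years per growth lamina, 2272 × 5 = 11360 years.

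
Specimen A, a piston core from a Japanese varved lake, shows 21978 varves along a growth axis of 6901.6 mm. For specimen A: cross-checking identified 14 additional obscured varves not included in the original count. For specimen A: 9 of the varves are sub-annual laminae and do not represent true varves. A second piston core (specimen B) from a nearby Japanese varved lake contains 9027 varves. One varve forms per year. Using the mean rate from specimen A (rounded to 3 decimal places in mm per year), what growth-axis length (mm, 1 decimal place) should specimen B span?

2834.5 mm

Specimen A: correcting the raw count gives 21978 − 9 + 14 = 21983 true varves.
A: Mean rate = 6901.6 mm / 21983 years ≈ 0.314 mm/year.
B's length ≈ 0.314 × 9027 = 2834.5 mm.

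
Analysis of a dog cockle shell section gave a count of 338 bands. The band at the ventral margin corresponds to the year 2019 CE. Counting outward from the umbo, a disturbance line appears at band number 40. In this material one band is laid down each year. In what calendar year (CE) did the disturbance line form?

1721 CE

Between band 40 and the ventral margin there are 338 − 40 = 298 bands.
The band at the ventral margin is 2019 CE, so the disturbance line dates to 2019 − 298 = 1721 CE.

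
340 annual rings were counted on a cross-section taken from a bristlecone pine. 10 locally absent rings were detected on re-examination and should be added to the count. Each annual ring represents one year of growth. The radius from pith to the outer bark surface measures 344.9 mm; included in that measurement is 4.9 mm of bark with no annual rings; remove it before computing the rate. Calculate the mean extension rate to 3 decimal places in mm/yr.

True annual ring count = 340 + 10 = 350.
The growth record spans 344.9 − 4.9 = 340.0 mm.
Mean rate = 340.0 mm / 350 years ≈ 0.971 mm/yr.

0.971 mm/yr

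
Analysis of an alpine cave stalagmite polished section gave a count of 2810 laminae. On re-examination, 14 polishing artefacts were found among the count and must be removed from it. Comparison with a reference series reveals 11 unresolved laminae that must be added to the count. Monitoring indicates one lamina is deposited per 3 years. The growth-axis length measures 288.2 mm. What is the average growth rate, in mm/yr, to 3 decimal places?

0.034 mm/yr

Adjusted count: 2810 − 14 + 11 = 2807 laminae.
2807 laminae at 3 years each span 2807 × 3 = 8421 years.
288.2 mm over 8421 years gives 288.2 / 8421 ≈ 0.034 mm/yr.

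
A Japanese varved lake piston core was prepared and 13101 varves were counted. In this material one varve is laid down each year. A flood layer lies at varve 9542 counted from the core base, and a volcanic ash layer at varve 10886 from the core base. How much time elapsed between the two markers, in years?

1344 years

The two markers are separated by 10886 − 9542 = 1344 varves.
At one varve per year, 1344 years elapsed between them.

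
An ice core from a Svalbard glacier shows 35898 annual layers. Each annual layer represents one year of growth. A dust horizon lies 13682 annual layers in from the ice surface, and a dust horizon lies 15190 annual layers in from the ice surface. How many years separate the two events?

15190 − 13682 = 1508 annual layers lie between the two events.
One annual layer per year makes the interval 1508 years.

1508 yr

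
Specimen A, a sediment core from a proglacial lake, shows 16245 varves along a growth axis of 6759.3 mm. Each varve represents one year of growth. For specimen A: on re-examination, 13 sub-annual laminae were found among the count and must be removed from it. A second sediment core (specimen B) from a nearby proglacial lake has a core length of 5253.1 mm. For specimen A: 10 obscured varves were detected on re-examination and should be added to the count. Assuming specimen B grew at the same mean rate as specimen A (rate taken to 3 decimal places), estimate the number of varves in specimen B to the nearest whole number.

Specimen A: adjusted count: 16245 − 13 + 10 = 16242 varves.
A: Extension rate ≈ 6759.3 / 16242 = 0.416 mm/year.
B spans 5253.1 / 0.416 = 12627.64 years ≈ 12628 varves.

12628 varves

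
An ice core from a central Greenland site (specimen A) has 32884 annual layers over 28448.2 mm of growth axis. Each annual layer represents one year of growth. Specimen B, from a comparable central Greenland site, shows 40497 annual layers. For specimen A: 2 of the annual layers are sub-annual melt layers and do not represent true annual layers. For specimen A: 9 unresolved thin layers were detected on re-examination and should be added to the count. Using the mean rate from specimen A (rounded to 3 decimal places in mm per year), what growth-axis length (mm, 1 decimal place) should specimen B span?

35029.9 mm

Specimen A: after corrections the count is 32884 − 2 + 9 = 32891 annual layers.
A: 28448.2 mm over 32891 years gives 28448.2 / 32891 ≈ 0.865 mm per year.
B's length ≈ 0.865 × 40497 = 35029.9 mm.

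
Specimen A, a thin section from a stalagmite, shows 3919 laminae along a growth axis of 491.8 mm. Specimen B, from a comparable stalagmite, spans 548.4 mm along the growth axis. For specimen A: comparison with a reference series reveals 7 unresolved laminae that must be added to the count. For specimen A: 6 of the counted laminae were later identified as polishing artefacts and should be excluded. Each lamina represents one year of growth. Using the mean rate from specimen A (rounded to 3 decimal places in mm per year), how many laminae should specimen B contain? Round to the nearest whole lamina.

Specimen A: correcting the raw count gives 3919 − 6 + 7 = 3920 true laminae.
A: Mean rate = 491.8 mm / 3920 years ≈ 0.125 mm/yr.
For B, 548.4 / 0.125 = 4387.20 years ≈ 4387 laminae.

4387 laminae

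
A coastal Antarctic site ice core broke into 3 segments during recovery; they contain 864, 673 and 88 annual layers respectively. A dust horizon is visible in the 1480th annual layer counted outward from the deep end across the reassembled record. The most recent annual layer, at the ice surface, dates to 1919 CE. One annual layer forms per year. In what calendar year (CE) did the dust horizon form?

Total annual layers = 864 + 673 + 88 = 1625.
Between annual layer 1480 and the ice surface there are 1625 − 1480 = 145 annual layers.
Counting back 145 years from 1919 CE places the dust horizon in 1919 − 145 = 1774 CE.

1774 CE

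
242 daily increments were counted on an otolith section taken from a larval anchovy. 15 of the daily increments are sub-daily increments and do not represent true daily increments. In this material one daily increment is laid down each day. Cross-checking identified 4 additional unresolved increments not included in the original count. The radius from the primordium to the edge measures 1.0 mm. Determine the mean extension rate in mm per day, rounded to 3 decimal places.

After corrections the count is 242 − 15 + 4 = 231 daily increments.
1.0 mm over 231 days gives 1.0 / 231 ≈ 0.004 mm per day.

0.004 mm per day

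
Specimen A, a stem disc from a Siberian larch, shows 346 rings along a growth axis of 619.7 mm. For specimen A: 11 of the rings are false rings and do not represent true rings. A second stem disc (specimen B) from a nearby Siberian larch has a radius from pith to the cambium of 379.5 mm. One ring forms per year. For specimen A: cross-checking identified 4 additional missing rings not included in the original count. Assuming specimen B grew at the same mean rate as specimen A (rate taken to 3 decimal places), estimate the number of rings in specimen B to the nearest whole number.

Specimen A: adjusted count: 346 − 11 + 4 = 339 rings.
A: Extension rate ≈ 619.7 / 339 = 1.828 mm/yr.
For B, 379.5 / 1.828 = 207.60 years ≈ 208 rings.

208 rings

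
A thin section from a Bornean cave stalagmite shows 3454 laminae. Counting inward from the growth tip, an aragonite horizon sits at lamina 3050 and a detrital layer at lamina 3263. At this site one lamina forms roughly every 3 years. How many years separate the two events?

Separation: 3263 − 3050 = 213 laminae.
213 laminae at 3 years each span 213 × 3 = 639 years.

639 years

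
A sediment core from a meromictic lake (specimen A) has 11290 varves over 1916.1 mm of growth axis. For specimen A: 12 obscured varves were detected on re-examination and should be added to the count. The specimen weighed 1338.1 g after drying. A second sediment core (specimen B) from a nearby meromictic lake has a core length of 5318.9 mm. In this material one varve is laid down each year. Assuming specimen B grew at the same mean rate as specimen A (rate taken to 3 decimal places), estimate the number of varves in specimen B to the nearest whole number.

Specimen A: adjusted count: 11290 + 12 = 11302 varves.
A: Mean rate = 1916.1 mm / 11302 years ≈ 0.170 mm per year.
Specimen B: 5318.9 mm / 0.170 mm per year = 31287.65 years ≈ 31288 varves.

31288 varves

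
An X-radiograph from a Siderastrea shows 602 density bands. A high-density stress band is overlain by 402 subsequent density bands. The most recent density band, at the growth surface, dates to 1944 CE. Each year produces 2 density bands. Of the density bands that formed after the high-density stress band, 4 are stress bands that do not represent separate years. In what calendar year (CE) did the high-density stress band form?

1745 CE

There are 402 density bands younger than the high-density stress band.
Excluding 4 false density bands: 402 − 4 = 398.
Dividing by 2 density bands per year: 398 / 2 = 199 years.
The density band at the growth surface is 1944 CE, so the high-density stress band dates to 1944 − 199 = 1745 CE.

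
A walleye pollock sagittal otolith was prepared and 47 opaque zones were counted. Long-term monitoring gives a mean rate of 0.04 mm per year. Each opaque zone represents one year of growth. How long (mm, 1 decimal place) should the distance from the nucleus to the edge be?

The record spans 47 years at 0.04 mm per year.
Predicted length = 0.04 mm/year × 47 years = 1.9 mm.

1.9 mm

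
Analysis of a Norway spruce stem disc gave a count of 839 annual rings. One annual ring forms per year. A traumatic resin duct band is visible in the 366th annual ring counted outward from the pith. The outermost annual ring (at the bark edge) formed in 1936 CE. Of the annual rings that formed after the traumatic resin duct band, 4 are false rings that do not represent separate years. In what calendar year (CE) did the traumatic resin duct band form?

1467 CE

839 − 366 = 473 annual rings lie beyond the traumatic resin duct band toward the bark edge.
Excluding 4 false annual rings: 473 − 4 = 469.
1936 − 469 = 1467 CE.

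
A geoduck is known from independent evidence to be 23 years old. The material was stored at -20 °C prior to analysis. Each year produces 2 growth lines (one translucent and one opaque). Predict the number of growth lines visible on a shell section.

46 growth lines

With 2 growth lines per year, 23 years would produce 23 × 2 = 46 growth lines.
So 46 growth lines should be present.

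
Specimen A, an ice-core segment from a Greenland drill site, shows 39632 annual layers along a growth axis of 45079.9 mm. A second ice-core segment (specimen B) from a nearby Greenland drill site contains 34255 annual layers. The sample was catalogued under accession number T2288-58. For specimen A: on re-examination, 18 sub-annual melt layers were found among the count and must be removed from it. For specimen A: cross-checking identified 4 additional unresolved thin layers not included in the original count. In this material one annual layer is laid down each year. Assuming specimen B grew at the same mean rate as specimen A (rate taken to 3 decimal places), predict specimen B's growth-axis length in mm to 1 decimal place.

Specimen A: adjusted count: 39632 − 18 + 4 = 39618 annual layers.
A: 45079.9 mm over 39618 years gives 45079.9 / 39618 ≈ 1.138 mm/yr.
Length of B = 1.138 × 34255 = 38982.2 mm.

38982.2 mm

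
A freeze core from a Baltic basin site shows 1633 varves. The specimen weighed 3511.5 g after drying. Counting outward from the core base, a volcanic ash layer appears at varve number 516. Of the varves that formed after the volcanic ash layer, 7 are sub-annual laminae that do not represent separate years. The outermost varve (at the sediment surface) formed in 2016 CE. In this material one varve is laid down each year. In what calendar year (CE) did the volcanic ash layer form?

906 CE

1633 − 516 = 1117 varves lie beyond the volcanic ash layer toward the sediment surface.
Removing the 7 false varves leaves 1117 − 7 = 1110 true varves beyond the volcanic ash layer.
2016 − 1110 = 906 CE.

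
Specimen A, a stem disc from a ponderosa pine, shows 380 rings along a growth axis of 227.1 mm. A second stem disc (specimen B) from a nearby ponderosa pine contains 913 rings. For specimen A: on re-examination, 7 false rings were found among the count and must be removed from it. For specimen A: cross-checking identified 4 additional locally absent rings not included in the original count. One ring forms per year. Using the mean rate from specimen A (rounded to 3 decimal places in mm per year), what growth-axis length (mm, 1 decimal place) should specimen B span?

Specimen A: true ring count = 380 − 7 + 4 = 377.
A: Mean rate = 227.1 mm / 377 years ≈ 0.602 mm/yr.
B's length ≈ 0.602 × 913 = 549.6 mm.

549.6 mm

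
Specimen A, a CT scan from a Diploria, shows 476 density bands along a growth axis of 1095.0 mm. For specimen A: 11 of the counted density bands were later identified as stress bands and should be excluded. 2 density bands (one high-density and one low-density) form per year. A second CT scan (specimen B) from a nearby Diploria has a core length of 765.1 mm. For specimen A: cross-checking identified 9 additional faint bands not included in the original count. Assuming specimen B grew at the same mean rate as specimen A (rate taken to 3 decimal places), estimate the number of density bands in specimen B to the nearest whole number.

331 density bands

Specimen A: true density band count = 476 − 11 + 9 = 474.
Specimen A: with 2 density bands per year, 474 / 2 = 237 years.
A: Extension rate ≈ 1095.0 / 237 = 4.620 mm per year.
Specimen B: 765.1 mm / 4.620 mm per year = 165.61 years; at 2 density bands per year that is 165.61 × 2 ≈ 331 density bands.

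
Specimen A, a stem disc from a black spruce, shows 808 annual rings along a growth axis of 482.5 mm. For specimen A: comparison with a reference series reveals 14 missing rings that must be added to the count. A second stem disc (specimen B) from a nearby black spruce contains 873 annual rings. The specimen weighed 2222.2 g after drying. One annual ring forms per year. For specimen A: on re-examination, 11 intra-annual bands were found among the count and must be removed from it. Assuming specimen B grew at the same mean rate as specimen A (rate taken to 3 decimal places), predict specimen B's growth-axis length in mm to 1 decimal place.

Specimen A: true annual ring count = 808 − 11 + 14 = 811.
A: Extension rate ≈ 482.5 / 811 = 0.595 mm/year.
For B, 0.595 mm/year × 873 years = 519.4 mm.

519.4 mm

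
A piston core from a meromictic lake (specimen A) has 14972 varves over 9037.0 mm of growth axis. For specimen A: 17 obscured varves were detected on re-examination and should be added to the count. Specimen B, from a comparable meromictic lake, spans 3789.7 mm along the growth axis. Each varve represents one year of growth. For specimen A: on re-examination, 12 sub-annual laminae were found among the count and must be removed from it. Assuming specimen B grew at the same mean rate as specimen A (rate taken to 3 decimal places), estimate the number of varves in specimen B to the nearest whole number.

6285 varves

Specimen A: after corrections the count is 14972 − 12 + 17 = 14977 varves.
A: Mean rate = 9037.0 mm / 14977 years ≈ 0.603 mm/yr.
Specimen B: 3789.7 mm / 0.603 mm per year = 6284.74 years ≈ 6285 varves.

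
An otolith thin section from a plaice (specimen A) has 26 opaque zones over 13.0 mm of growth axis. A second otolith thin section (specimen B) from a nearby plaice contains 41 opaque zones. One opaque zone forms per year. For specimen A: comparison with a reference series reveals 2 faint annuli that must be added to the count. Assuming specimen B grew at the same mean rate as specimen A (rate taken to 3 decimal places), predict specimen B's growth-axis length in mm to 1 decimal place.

19.0 mm

Specimen A: correcting the raw count gives 26 + 2 = 28 true opaque zones.
A: 13.0 mm over 28 years gives 13.0 / 28 ≈ 0.464 mm/year.
B's length ≈ 0.464 × 41 = 19.0 mm.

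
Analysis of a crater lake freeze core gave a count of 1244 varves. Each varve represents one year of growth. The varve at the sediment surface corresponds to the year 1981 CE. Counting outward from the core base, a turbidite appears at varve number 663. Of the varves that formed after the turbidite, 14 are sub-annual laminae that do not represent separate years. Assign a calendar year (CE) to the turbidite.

The turbidite sits at varve 663 from the core base, so 1244 − 663 = 581 varves formed after it.
Excluding 14 false varves: 581 − 14 = 567.
1981 − 567 = 1414 CE.

1414 CE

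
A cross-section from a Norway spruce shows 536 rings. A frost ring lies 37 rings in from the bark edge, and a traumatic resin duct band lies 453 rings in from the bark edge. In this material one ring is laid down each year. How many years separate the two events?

416 years

The two markers are separated by 453 − 37 = 416 rings.
One ring per year makes the interval 416 years.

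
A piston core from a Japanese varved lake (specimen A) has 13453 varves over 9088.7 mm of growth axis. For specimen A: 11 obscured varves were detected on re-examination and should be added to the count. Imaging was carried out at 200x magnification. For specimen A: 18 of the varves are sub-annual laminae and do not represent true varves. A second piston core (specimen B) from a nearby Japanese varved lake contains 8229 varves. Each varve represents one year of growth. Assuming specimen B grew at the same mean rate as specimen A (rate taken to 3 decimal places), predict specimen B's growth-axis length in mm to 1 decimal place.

5562.8 mm

Specimen A: true varve count = 13453 − 18 + 11 = 13446.
A: 9088.7 mm over 13446 years gives 9088.7 / 13446 ≈ 0.676 mm/year.
B's length ≈ 0.676 × 8229 = 5562.8 mm.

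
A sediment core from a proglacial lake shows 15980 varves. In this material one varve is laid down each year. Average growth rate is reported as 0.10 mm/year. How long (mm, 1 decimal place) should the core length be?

1598.0 mm

The record spans 15980 years at 0.10 mm per year.
Predicted length = 0.10 mm/year × 15980 years = 1598.0 mm.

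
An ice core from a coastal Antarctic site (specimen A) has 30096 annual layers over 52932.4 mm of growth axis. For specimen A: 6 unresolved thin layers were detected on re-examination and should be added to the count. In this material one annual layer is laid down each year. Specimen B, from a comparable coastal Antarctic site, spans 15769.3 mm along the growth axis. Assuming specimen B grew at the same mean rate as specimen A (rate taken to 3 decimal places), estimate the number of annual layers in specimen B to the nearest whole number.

8970 annual layers

Specimen A: true annual layer count = 30096 + 6 = 30102.
A: 52932.4 mm over 30102 years gives 52932.4 / 30102 ≈ 1.758 mm/yr.
For B, 15769.3 / 1.758 = 8970.02 years ≈ 8970 annual layers.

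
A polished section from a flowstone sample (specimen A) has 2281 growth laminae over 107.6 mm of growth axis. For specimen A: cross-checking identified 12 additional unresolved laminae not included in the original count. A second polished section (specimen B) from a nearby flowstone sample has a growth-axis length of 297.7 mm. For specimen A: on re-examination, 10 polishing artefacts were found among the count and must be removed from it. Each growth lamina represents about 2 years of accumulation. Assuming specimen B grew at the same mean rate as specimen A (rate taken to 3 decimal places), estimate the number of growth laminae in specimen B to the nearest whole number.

Specimen A: true growth lamina count = 2281 − 10 + 12 = 2283.
Specimen A: 2283 growth laminae at 2 years each span 2283 × 2 = 4566 years.
A: 107.6 mm over 4566 years gives 107.6 / 4566 ≈ 0.024 mm/yr.
For B, 297.7 / 0.024 = 12404.17 years; at 2 years per growth lamina that is 12404.17 / 2 ≈ 6202 growth laminae.

6202 growth laminae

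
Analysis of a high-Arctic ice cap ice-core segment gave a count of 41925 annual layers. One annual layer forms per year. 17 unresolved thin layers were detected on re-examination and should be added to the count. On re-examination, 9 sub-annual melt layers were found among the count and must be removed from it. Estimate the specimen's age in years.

41933 yr

True annual layer count = 41925 − 9 + 17 = 41933.
With a one-to-one annual layer periodicity this is 41933 years.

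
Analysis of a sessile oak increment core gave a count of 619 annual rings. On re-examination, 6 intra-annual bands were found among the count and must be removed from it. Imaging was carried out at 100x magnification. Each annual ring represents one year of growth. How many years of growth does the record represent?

True annual ring count = 619 − 6 = 613.
With a one-to-one annual ring periodicity this is 613 years.

613 yr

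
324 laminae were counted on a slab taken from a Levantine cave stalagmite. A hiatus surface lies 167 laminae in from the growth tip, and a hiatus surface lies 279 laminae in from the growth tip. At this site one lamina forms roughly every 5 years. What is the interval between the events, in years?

Separation: 279 − 167 = 112 laminae.
At 5 years per lamina, 112 × 5 = 560 years.

560 yr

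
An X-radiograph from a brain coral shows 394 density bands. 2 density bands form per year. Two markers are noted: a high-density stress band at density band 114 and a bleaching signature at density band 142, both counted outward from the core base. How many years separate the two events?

14 yr

142 − 114 = 28 density bands lie between the two events.
With 2 density bands per year, 28 / 2 = 14 years.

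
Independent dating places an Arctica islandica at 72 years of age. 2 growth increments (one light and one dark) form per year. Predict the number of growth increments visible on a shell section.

144 growth increments

Expected growth increments: 72 × 2 = 144.
So 144 growth increments should be present.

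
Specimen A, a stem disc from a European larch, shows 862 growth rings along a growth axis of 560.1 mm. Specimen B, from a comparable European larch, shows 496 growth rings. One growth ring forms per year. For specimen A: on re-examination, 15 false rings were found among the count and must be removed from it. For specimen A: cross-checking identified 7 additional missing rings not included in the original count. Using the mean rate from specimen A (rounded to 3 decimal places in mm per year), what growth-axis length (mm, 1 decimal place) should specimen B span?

325.4 mm

Specimen A: true growth ring count = 862 − 15 + 7 = 854.
A: 560.1 mm over 854 years gives 560.1 / 854 ≈ 0.656 mm per year.
B's length ≈ 0.656 × 496 = 325.4 mm.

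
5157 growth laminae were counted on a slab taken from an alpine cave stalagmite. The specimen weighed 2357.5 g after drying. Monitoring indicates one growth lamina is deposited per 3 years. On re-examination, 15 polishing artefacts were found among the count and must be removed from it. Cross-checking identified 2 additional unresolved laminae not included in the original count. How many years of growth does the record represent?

15432 years

Correcting the raw count gives 5157 − 15 + 2 = 5144 true growth laminae.
5144 growth laminae at 3 years each span 5144 × 3 = 15432 years.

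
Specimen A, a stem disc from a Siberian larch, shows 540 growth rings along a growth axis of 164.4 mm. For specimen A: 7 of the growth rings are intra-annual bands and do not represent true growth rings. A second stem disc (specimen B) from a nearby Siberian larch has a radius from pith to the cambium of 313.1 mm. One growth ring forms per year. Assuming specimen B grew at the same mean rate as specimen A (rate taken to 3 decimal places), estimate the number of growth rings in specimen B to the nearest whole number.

1017 growth rings

Specimen A: after corrections the count is 540 − 7 = 533 growth rings.
A: Mean rate = 164.4 mm / 533 years ≈ 0.308 mm per year.
For B, 313.1 / 0.308 = 1016.56 years ≈ 1017 growth rings.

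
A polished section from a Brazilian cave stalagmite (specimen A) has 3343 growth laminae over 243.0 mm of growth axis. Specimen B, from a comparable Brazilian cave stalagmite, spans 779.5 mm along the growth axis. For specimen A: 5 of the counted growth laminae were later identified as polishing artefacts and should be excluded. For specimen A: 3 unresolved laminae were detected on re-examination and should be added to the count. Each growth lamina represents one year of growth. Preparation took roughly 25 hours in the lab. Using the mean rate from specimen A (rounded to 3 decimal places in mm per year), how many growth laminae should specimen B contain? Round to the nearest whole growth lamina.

10678 growth laminae

Specimen A: after corrections the count is 3343 − 5 + 3 = 3341 growth laminae.
A: Mean rate = 243.0 mm / 3341 years ≈ 0.073 mm/yr.
B spans 779.5 / 0.073 = 10678.08 years ≈ 10678 growth laminae.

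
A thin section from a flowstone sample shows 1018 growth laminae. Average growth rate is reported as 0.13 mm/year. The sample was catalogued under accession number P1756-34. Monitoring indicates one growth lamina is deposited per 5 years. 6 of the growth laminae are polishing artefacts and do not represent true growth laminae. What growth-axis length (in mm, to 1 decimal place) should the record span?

657.8 mm

Correcting the raw count gives 1018 − 6 = 1012 true growth laminae.
At 5 years per growth lamina, 1012 × 5 = 5060 years.
Predicted length = 0.13 mm/year × 5060 years = 657.8 mm.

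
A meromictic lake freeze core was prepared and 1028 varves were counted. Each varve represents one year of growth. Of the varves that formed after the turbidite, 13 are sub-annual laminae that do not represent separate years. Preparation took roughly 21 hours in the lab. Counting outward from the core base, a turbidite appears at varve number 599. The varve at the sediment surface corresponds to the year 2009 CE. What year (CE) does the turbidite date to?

The turbidite sits at varve 599 from the core base, so 1028 − 599 = 429 varves formed after it.
Excluding 13 false varves: 429 − 13 = 416.
The varve at the sediment surface is 2009 CE, so the turbidite dates to 2009 − 416 = 1593 CE.

1593 CE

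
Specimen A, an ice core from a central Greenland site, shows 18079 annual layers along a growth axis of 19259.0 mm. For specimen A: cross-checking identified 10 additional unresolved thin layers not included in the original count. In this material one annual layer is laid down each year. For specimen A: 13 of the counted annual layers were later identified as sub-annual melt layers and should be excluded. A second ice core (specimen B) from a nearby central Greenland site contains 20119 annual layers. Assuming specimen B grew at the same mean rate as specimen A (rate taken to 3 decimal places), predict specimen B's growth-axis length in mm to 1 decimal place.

21426.7 mm

Specimen A: true annual layer count = 18079 − 13 + 10 = 18076.
A: Extension rate ≈ 19259.0 / 18076 = 1.065 mm/yr.
B's length ≈ 1.065 × 20119 = 21426.7 mm.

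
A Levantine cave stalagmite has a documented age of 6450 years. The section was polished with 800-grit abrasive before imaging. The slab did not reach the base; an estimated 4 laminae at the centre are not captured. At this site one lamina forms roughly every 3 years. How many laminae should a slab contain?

2146 laminae

At 3 years per lamina, 6450 / 3 = 2150 laminae are expected.
2150 − 4 missed = 2146 laminae expected in the prepared section.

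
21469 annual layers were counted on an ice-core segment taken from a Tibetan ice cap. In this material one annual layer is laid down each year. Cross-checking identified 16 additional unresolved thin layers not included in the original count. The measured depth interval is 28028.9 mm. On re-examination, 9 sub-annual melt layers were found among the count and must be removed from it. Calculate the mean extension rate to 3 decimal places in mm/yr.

1.305 mm/yr

After corrections the count is 21469 − 9 + 16 = 21476 annual layers.
Mean rate = 28028.9 mm / 21476 years ≈ 1.305 mm/yr.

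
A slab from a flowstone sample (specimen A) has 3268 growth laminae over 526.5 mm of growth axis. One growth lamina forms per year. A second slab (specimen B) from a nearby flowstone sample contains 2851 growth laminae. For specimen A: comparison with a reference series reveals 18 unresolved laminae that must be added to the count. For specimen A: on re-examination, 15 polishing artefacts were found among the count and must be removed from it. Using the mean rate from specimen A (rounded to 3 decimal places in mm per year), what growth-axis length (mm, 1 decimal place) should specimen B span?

459.0 mm

Specimen A: after corrections the count is 3268 − 15 + 18 = 3271 growth laminae.
A: Extension rate ≈ 526.5 / 3271 = 0.161 mm/yr.
Length of B = 0.161 × 2851 = 459.0 mm.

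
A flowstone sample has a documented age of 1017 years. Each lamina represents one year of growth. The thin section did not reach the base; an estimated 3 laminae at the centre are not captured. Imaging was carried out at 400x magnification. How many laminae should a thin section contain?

One lamina per year gives 1017 laminae over 1017 years.
1017 − 3 missed = 1014 laminae expected in the prepared section.

1014 laminae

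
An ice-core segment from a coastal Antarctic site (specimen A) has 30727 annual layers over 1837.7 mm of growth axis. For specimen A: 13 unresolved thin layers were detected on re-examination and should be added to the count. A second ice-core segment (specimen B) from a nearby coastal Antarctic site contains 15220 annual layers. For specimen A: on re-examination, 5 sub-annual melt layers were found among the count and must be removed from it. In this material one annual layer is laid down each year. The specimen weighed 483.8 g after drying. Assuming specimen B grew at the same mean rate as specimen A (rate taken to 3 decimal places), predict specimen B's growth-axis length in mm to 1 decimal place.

Specimen A: after corrections the count is 30727 − 5 + 13 = 30735 annual layers.
A: Extension rate ≈ 1837.7 / 30735 = 0.060 mm/yr.
For B, 0.060 mm/year × 15220 years = 913.2 mm.

913.2 mm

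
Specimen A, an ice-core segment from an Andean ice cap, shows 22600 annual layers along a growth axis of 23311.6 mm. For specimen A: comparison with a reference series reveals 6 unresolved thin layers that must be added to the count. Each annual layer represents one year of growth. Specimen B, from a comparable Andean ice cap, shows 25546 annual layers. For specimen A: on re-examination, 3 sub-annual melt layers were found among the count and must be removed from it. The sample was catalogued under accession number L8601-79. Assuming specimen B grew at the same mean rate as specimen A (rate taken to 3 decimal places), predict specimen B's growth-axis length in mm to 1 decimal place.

Specimen A: correcting the raw count gives 22600 − 3 + 6 = 22603 true annual layers.
A: Extension rate ≈ 23311.6 / 22603 = 1.031 mm per year.
Length of B = 1.031 × 25546 = 26337.9 mm.

26337.9 mm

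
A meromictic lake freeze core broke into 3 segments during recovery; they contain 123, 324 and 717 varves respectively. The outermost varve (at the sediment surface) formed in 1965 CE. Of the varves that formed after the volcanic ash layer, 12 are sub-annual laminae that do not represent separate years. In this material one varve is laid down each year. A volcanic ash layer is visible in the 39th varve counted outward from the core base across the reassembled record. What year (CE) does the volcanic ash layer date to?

852 CE

Total varves = 123 + 324 + 717 = 1164.
The volcanic ash layer sits at varve 39 from the core base, so 1164 − 39 = 1125 varves formed after it.
1125 − 12 false = 1113 true varves after the volcanic ash layer.
The varve at the sediment surface is 1965 CE, so the volcanic ash layer dates to 1965 − 1113 = 852 CE.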